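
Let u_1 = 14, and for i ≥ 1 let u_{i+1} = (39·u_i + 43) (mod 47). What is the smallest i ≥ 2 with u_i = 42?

25

Listing terms: u_1 = 14,  u_2 = 25,  u_3 = 31,  u_4 = 30,  u_5 = 38,  u_6 = 21,  u_7 = 16,  u_8 = 9,  u_9 = 18,  u_{10} = 40,  u_{11} = 5,  u_{12} = 3,  u_{13} = 19,  u_{14} = 32,  u_{15} = 22,  u_{16} = 8,  u_{17} = 26,  u_{18} = 23,  u_{19} = 0,  u_{20} = 43,  u_{21} = 28,  u_{22} = 7,  u_{23} = 34,  u_{24} = 6,  u_{25} = 42,  u_{26} = 36,  u_{27} = 37,  u_{28} = 29,  u_{29} = 46,  u_{30} = 4,  u_{31} = 11,  u_{32} = 2,  u_{33} = 27,  u_{34} = 15,  u_{35} = 17,  u_{36} = 1,  u_{37} = 35,  u_{38} = 45,  u_{39} = 12,  u_{40} = 41,  u_{41} = 44,  u_{42} = 20,  u_{43} = 24,  u_{44} = 39,  u_{45} = 13,  u_{46} = 33,  u_{47} = 14.
Since u_{47} = u_1 = 14, the sequence is periodic with period 46.
The value 42 first appears (with i ≥ 2) at u_{25}.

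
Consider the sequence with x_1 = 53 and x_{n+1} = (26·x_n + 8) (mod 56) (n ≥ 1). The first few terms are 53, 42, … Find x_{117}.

Listing terms: x_1 = 53, x_2 = 42, x_3 = 36, x_4 = 48, x_5 = 24, x_6 = 16, x_7 = 32, x_8 = 0, x_9 = 8, x_{10} = 48.
Since x_{10} = x_4 = 48, the sequence is eventually periodic: after a pre-period of length 3 it cycles with period 6.
For n ≥ 4, x_n depends only on (n - 4) mod 6. (117 - 4) mod 6 = 5, so x_{117} = x_9 = 8.

8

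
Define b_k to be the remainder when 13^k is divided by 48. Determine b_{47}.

Listing terms: b_0 = 1; b_1 = 13; b_2 = 25; b_3 = 37; b_4 = 1.
Since b_4 = b_0 = 1, the sequence is periodic with period 4.
So b_{47} = b_{0 + ((47-0) mod 4)} = b_3 = 37.

37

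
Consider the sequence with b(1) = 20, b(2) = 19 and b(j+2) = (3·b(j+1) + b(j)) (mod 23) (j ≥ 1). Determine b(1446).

10

Listing terms: b(1) = 20; b(2) = 19; b(3) = 8; b(4) = 20; b(5) = 22; b(6) = 17; b(7) = 4; b(8) = 6; b(9) = 22; b(10) = 3; b(11) = 8; b(12) = 4; b(13) = 20; b(14) = 18; b(15) = 5; b(16) = 10; b(17) = 12; b(18) = 0; b(19) = 12; b(20) = 13; b(21) = 5; b(22) = 5; b(23) = 20; b(24) = 19.
The sequence repeats with period 22.
(1446 - 1) mod 22 = 15, so b(1446) = b(16) = 10.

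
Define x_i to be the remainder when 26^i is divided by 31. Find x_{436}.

Computing terms: x_1 = 26,  x_2 = 25,  x_3 = 30,  x_4 = 5,  x_5 = 6,  x_6 = 1,  x_7 = 26.
Since x_7 = x_1 = 26, the sequence is periodic with period 6.
So x_{436} = x_{1 + ((436-1) mod 6)} = x_4 = 5.

5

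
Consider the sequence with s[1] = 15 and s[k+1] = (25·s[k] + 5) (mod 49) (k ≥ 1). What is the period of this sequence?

s[1] = 15; s[2] = 37; s[3] = 48; s[4] = 29; s[5] = 44; s[6] = 27; s[7] = 43; s[8] = 2; s[9] = 6; s[10] = 8; s[11] = 9; s[12] = 34; s[13] = 22; s[14] = 16; s[15] = 13; s[16] = 36; s[17] = 23; s[18] = 41; s[19] = 1; s[20] = 30; s[21] = 20; s[22] = 15.
The sequence repeats with period 21.

21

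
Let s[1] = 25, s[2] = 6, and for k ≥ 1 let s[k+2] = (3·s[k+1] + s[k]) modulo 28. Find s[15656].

We have s[1] = 25; s[2] = 6; s[3] = 15; s[4] = 23; s[5] = 0; s[6] = 23; s[7] = 13; s[8] = 6; s[9] = 3; s[10] = 15; s[11] = 20; s[12] = 19; s[13] = 21; s[14] = 26; s[15] = 15; s[16] = 15; s[17] = 4; s[18] = 27; s[19] = 1; s[20] = 2; s[21] = 7; s[22] = 23; s[23] = 20; s[24] = 27; s[25] = 17; s[26] = 22; s[27] = 27; s[28] = 19; s[29] = 0; s[30] = 19; s[31] = 1; s[32] = 22; s[33] = 11; s[34] = 27; s[35] = 8; s[36] = 23; s[37] = 21; s[38] = 2; s[39] = 27; s[40] = 27; s[41] = 24; s[42] = 15; s[43] = 13; s[44] = 26; s[45] = 7; s[46] = 19; s[47] = 8; s[48] = 15; s[49] = 25; s[50] = 6.
Since (s[49], s[50]) = (s[1], s[2]) = (25, 6) (two consecutive terms determine the rest), the sequence is periodic with period 48.
So s[15656] = s[1 + ((15656-1) mod 48)] = s[8] = 6.

6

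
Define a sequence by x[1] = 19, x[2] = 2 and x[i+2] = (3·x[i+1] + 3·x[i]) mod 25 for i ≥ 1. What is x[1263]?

13

Computing terms: x[1] = 19; x[2] = 2; x[3] = 13; x[4] = 20; x[5] = 24; x[6] = 7; x[7] = 18; x[8] = 0; x[9] = 4; x[10] = 12; x[11] = 23; x[12] = 5; x[13] = 9; x[14] = 17; x[15] = 3; x[16] = 10; x[17] = 14; x[18] = 22; x[19] = 8; x[20] = 15; x[21] = 19; x[22] = 2.
Since (x[21], x[22]) = (x[1], x[2]) = (19, 2) (two consecutive terms determine the rest), the sequence is periodic with period 20.
(1263 - 1) mod 20 = 2, so x[1263] = x[3] = 13.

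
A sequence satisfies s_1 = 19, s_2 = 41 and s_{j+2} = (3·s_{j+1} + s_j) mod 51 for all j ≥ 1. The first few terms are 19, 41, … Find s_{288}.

35

Computing terms: s_1 = 19, s_2 = 41, s_3 = 40, s_4 = 8, s_5 = 13, s_6 = 47, s_7 = 1, s_8 = 50, s_9 = 49, s_{10} = 44, s_{11} = 28, s_{12} = 26, s_{13} = 4, s_{14} = 38, s_{15} = 16, s_{16} = 35, s_{17} = 19, s_{18} = 41.
Since (s_{17}, s_{18}) = (s_1, s_2) = (19, 41) (two consecutive terms determine the rest), the sequence is periodic with period 16.
So s_{288} = s_{1 + ((288-1) mod 16)} = s_{16} = 35.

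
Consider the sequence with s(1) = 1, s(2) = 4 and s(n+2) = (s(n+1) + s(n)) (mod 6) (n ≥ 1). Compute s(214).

5

Computing terms: s(1) = 1, s(2) = 4, s(3) = 5, s(4) = 3, s(5) = 2, s(6) = 5, s(7) = 1, s(8) = 0, s(9) = 1, s(10) = 1, s(11) = 2, s(12) = 3, s(13) = 5, s(14) = 2, s(15) = 1, s(16) = 3, s(17) = 4, s(18) = 1, s(19) = 5, s(20) = 0, s(21) = 5, s(22) = 5, s(23) = 4, s(24) = 3, s(25) = 1, s(26) = 4.
The sequence repeats with period 24.
(214 - 1) mod 24 = 21, so s(214) = s(22) = 5.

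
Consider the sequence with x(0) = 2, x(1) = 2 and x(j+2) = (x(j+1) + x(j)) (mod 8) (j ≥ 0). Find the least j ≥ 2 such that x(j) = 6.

x(0) = 2,  x(1) = 2,  x(2) = 4,  x(3) = 6,  x(4) = 2,  x(5) = 0,  x(6) = 2,  x(7) = 2.
Since (x(6), x(7)) = (x(0), x(1)) = (2, 2) (two consecutive terms determine the rest), the sequence is periodic with period 6.
The value 6 first appears (with j ≥ 2) at x(3).

3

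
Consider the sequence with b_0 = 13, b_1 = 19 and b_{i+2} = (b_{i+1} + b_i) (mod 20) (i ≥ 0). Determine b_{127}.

We have b_0 = 13,  b_1 = 19,  b_2 = 12,  b_3 = 11,  b_4 = 3,  b_5 = 14,  b_6 = 17,  b_7 = 11,  b_8 = 8,  b_9 = 19,  b_{10} = 7,  b_{11} = 6,  b_{12} = 13,  b_{13} = 19.
The sequence repeats with period 12.
So b_{127} = b_{0 + ((127-0) mod 12)} = b_7 = 11.

11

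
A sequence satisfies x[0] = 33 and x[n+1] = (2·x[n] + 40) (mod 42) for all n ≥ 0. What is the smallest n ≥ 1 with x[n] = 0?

Listing terms: x[0] = 33,  x[1] = 22,  x[2] = 0,  x[3] = 40,  x[4] = 36,  x[5] = 28,  x[6] = 12,  x[7] = 22.
Since x[7] = x[1] = 22, the sequence is eventually periodic: after a pre-period of length 1 it cycles with period 6.
The value 0 first appears (with n ≥ 1) at x[2].

2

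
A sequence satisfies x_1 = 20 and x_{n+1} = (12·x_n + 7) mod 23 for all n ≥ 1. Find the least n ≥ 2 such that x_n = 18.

8

Computing terms: x_1 = 20, x_2 = 17, x_3 = 4, x_4 = 9, x_5 = 0, x_6 = 7, x_7 = 22, x_8 = 18, x_9 = 16, x_{10} = 15, x_{11} = 3, x_{12} = 20.
The sequence repeats with period 11.
The value 18 first appears (with n ≥ 2) at x_8.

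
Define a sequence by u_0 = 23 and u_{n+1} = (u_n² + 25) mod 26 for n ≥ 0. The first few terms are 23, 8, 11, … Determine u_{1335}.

u_0 = 23,  u_1 = 8,  u_2 = 11,  u_3 = 16,  u_4 = 21,  u_5 = 24,  u_6 = 3,  u_7 = 8.
Since u_7 = u_1 = 8, the sequence is eventually periodic: after a pre-period of length 1 it cycles with period 6.
For n ≥ 1, u_n depends only on (n - 1) mod 6. (1335 - 1) mod 6 = 2, so u_{1335} = u_3 = 16.

16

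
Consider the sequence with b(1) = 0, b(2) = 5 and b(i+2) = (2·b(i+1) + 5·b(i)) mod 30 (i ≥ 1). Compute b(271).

0

Computing terms: b(1) = 0; b(2) = 5; b(3) = 10; b(4) = 15; b(5) = 20; b(6) = 25; b(7) = 0; b(8) = 5.
The sequence repeats with period 6.
So b(271) = b(1 + ((271-1) mod 6)) = b(1) = 0.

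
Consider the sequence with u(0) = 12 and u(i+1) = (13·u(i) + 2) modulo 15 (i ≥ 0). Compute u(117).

We have u(0) = 12,  u(1) = 8,  u(2) = 1,  u(3) = 0,  u(4) = 2,  u(5) = 13,  u(6) = 6,  u(7) = 5,  u(8) = 7,  u(9) = 3,  u(10) = 11,  u(11) = 10,  u(12) = 12.
The sequence repeats with period 12.
(117 - 0) mod 12 = 9, so u(117) = u(9) = 3.

3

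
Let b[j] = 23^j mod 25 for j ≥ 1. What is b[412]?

21

Computing terms: b[1] = 23,  b[2] = 4,  b[3] = 17,  b[4] = 16,  b[5] = 18,  b[6] = 14,  b[7] = 22,  b[8] = 6,  b[9] = 13,  b[10] = 24,  b[11] = 2,  b[12] = 21,  b[13] = 8,  b[14] = 9,  b[15] = 7,  b[16] = 11,  b[17] = 3,  b[18] = 19,  b[19] = 12,  b[20] = 1,  b[21] = 23.
Since b[21] = b[1] = 23, the sequence is periodic with period 20.
So b[412] = b[1 + ((412-1) mod 20)] = b[12] = 21.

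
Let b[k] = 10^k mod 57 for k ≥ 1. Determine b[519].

We have b[1] = 10; b[2] = 43; b[3] = 31; b[4] = 25; b[5] = 22; b[6] = 49; b[7] = 34; b[8] = 55; b[9] = 37; b[10] = 28; b[11] = 52; b[12] = 7; b[13] = 13; b[14] = 16; b[15] = 46; b[16] = 4; b[17] = 40; b[18] = 1; b[19] = 10.
The sequence repeats with period 18.
So b[519] = b[1 + ((519-1) mod 18)] = b[15] = 46.

46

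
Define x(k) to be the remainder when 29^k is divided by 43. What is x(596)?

Computing terms: x(0) = 1, x(1) = 29, x(2) = 24, x(3) = 8, x(4) = 17, x(5) = 20, x(6) = 21, x(7) = 7, x(8) = 31, x(9) = 39, x(10) = 13, x(11) = 33, x(12) = 11, x(13) = 18, x(14) = 6, x(15) = 2, x(16) = 15, x(17) = 5, x(18) = 16, x(19) = 34, x(20) = 40, x(21) = 42, x(22) = 14, x(23) = 19, x(24) = 35, x(25) = 26, x(26) = 23, x(27) = 22, x(28) = 36, x(29) = 12, x(30) = 4, x(31) = 30, x(32) = 10, x(33) = 32, x(34) = 25, x(35) = 37, x(36) = 41, x(37) = 28, x(38) = 38, x(39) = 27, x(40) = 9, x(41) = 3, x(42) = 1.
The sequence repeats with period 42.
So x(596) = x(0 + ((596-0) mod 42)) = x(8) = 31.

31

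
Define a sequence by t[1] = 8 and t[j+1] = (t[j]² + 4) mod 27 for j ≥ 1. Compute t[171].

Computing terms: t[1] = 8, t[2] = 14, t[3] = 11, t[4] = 17, t[5] = 23, t[6] = 20, t[7] = 26, t[8] = 5, t[9] = 2, t[10] = 8.
The sequence repeats with period 9.
So t[171] = t[1 + ((171-1) mod 9)] = t[9] = 2.

2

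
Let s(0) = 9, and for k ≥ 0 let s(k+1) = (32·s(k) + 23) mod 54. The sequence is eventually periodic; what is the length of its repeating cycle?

We have s(0) = 9; s(1) = 41; s(2) = 39; s(3) = 29; s(4) = 33; s(5) = 53; s(6) = 45; s(7) = 5; s(8) = 21; s(9) = 47; s(10) = 15; s(11) = 17; s(12) = 27; s(13) = 23; s(14) = 3; s(15) = 11; s(16) = 51; s(17) = 35; s(18) = 9.
Since s(18) = s(0) = 9, the sequence is periodic with period 18.

18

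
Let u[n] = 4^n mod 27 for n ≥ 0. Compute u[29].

u[0] = 1, u[1] = 4, u[2] = 16, u[3] = 10, u[4] = 13, u[5] = 25, u[6] = 19, u[7] = 22, u[8] = 7, u[9] = 1.
Since u[9] = u[0] = 1, the sequence is periodic with period 9.
So u[29] = u[0 + ((29-0) mod 9)] = u[2] = 16.

16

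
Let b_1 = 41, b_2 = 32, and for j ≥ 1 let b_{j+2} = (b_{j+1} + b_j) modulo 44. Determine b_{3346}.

41

Computing terms: b_1 = 41,  b_2 = 32,  b_3 = 29,  b_4 = 17,  b_5 = 2,  b_6 = 19,  b_7 = 21,  b_8 = 40,  b_9 = 17,  b_{10} = 13,  b_{11} = 30,  b_{12} = 43,  b_{13} = 29,  b_{14} = 28,  b_{15} = 13,  b_{16} = 41,  b_{17} = 10,  b_{18} = 7,  b_{19} = 17,  b_{20} = 24,  b_{21} = 41,  b_{22} = 21,  b_{23} = 18,  b_{24} = 39,  b_{25} = 13,  b_{26} = 8,  b_{27} = 21,  b_{28} = 29,  b_{29} = 6,  b_{30} = 35,  b_{31} = 41,  b_{32} = 32.
Since (b_{31}, b_{32}) = (b_1, b_2) = (41, 32) (two consecutive terms determine the rest), the sequence is periodic with period 30.
So b_{3346} = b_{1 + ((3346-1) mod 30)} = b_{16} = 41.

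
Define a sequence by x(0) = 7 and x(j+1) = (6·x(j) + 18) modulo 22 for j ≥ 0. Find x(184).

Listing terms: x(0) = 7; x(1) = 16; x(2) = 4; x(3) = 20; x(4) = 6; x(5) = 10; x(6) = 12; x(7) = 2; x(8) = 8; x(9) = 0; x(10) = 18; x(11) = 16.
Since x(11) = x(1) = 16, the sequence is eventually periodic: after a pre-period of length 1 it cycles with period 10.
For j ≥ 1, x(j) depends only on (j - 1) mod 10. (184 - 1) mod 10 = 3, so x(184) = x(4) = 6.

6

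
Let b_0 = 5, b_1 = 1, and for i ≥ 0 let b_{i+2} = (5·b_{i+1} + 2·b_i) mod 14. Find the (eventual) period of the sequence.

48

b_0 = 5; b_1 = 1; b_2 = 1; b_3 = 7; b_4 = 9; b_5 = 3; b_6 = 5; b_7 = 3; b_8 = 11; b_9 = 5; b_{10} = 5; b_{11} = 7; b_{12} = 3; b_{13} = 1; b_{14} = 11; b_{15} = 1; b_{16} = 13; b_{17} = 11; b_{18} = 11; b_{19} = 7; b_{20} = 1; b_{21} = 5; b_{22} = 13; b_{23} = 5; b_{24} = 9; b_{25} = 13; b_{26} = 13; b_{27} = 7; b_{28} = 5; b_{29} = 11; b_{30} = 9; b_{31} = 11; b_{32} = 3; b_{33} = 9; b_{34} = 9; b_{35} = 7; b_{36} = 11; b_{37} = 13; b_{38} = 3; b_{39} = 13; b_{40} = 1; b_{41} = 3; b_{42} = 3; b_{43} = 7; b_{44} = 13; b_{45} = 9; b_{46} = 1; b_{47} = 9; b_{48} = 5; b_{49} = 1.
Since (b_{48}, b_{49}) = (b_0, b_1) = (5, 1) (two consecutive terms determine the rest), the sequence is periodic with period 48.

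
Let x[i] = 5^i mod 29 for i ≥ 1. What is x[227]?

9

x[1] = 5,  x[2] = 25,  x[3] = 9,  x[4] = 16,  x[5] = 22,  x[6] = 23,  x[7] = 28,  x[8] = 24,  x[9] = 4,  x[10] = 20,  x[11] = 13,  x[12] = 7,  x[13] = 6,  x[14] = 1,  x[15] = 5.
Since x[15] = x[1] = 5, the sequence is periodic with period 14.
So x[227] = x[1 + ((227-1) mod 14)] = x[3] = 9.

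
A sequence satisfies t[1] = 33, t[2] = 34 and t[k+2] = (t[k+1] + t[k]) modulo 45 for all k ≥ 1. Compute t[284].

Listing terms: t[1] = 33, t[2] = 34, t[3] = 22, t[4] = 11, t[5] = 33, t[6] = 44, t[7] = 32, t[8] = 31, t[9] = 18, t[10] = 4, t[11] = 22, t[12] = 26, t[13] = 3, t[14] = 29, t[15] = 32, t[16] = 16, t[17] = 3, t[18] = 19, t[19] = 22, t[20] = 41, t[21] = 18, t[22] = 14, t[23] = 32, t[24] = 1, t[25] = 33, t[26] = 34.
The sequence repeats with period 24.
(284 - 1) mod 24 = 19, so t[284] = t[20] = 41.

41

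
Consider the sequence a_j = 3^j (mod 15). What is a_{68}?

6

Computing terms: a_1 = 3, a_2 = 9, a_3 = 12, a_4 = 6, a_5 = 3.
The sequence repeats with period 4.
(68 - 1) mod 4 = 3, so a_{68} = a_4 = 6.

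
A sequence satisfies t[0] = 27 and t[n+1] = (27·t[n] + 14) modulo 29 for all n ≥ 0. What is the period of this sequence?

28

t[0] = 27, t[1] = 18, t[2] = 7, t[3] = 0, t[4] = 14, t[5] = 15, t[6] = 13, t[7] = 17, t[8] = 9, t[9] = 25, t[10] = 22, t[11] = 28, t[12] = 16, t[13] = 11, t[14] = 21, t[15] = 1, t[16] = 12, t[17] = 19, t[18] = 5, t[19] = 4, t[20] = 6, t[21] = 2, t[22] = 10, t[23] = 23, t[24] = 26, t[25] = 20, t[26] = 3, t[27] = 8, t[28] = 27.
Since t[28] = t[0] = 27, the sequence is periodic with period 28.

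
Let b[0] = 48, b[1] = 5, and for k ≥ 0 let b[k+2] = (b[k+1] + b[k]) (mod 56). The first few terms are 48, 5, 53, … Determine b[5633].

33

Computing terms: b[0] = 48,  b[1] = 5,  b[2] = 53,  b[3] = 2,  b[4] = 55,  b[5] = 1,  b[6] = 0,  b[7] = 1,  b[8] = 1,  b[9] = 2,  b[10] = 3,  b[11] = 5,  b[12] = 8,  b[13] = 13,  b[14] = 21,  b[15] = 34,  b[16] = 55,  b[17] = 33,  b[18] = 32,  b[19] = 9,  b[20] = 41,  b[21] = 50,  b[22] = 35,  b[23] = 29,  b[24] = 8,  b[25] = 37,  b[26] = 45,  b[27] = 26,  b[28] = 15,  b[29] = 41,  b[30] = 0,  b[31] = 41,  b[32] = 41,  b[33] = 26,  b[34] = 11,  b[35] = 37,  b[36] = 48,  b[37] = 29,  b[38] = 21,  b[39] = 50,  b[40] = 15,  b[41] = 9,  b[42] = 24,  b[43] = 33,  b[44] = 1,  b[45] = 34,  b[46] = 35,  b[47] = 13,  b[48] = 48,  b[49] = 5.
The sequence repeats with period 48.
(5633 - 0) mod 48 = 17, so b[5633] = b[17] = 33.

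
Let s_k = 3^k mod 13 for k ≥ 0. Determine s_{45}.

1

We have s_0 = 1, s_1 = 3, s_2 = 9, s_3 = 1.
The sequence repeats with period 3.
(45 - 0) mod 3 = 0, so s_{45} = s_0 = 1.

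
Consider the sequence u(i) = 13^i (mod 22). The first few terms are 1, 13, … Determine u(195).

u(0) = 1, u(1) = 13, u(2) = 15, u(3) = 19, u(4) = 5, u(5) = 21, u(6) = 9, u(7) = 7, u(8) = 3, u(9) = 17, u(10) = 1.
The sequence repeats with period 10.
(195 - 0) mod 10 = 5, so u(195) = u(5) = 21.

21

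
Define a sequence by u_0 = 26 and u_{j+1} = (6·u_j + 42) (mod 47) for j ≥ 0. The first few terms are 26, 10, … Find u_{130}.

u_0 = 26; u_1 = 10; u_2 = 8; u_3 = 43; u_4 = 18; u_5 = 9; u_6 = 2; u_7 = 7; u_8 = 37; u_9 = 29; u_{10} = 28; u_{11} = 22; u_{12} = 33; u_{13} = 5; u_{14} = 25; u_{15} = 4; u_{16} = 19; u_{17} = 15; u_{18} = 38; u_{19} = 35; u_{20} = 17; u_{21} = 3; u_{22} = 13; u_{23} = 26.
The sequence repeats with period 23.
(130 - 0) mod 23 = 15, so u_{130} = u_{15} = 4.

4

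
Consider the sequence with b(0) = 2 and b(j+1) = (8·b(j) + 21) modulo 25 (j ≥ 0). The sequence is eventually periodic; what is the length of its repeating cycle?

Listing terms: b(0) = 2, b(1) = 12, b(2) = 17, b(3) = 7, b(4) = 2.
Since b(4) = b(0) = 2, the sequence is periodic with period 4.

4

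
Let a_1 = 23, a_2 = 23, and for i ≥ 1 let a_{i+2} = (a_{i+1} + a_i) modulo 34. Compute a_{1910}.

We have a_1 = 23, a_2 = 23, a_3 = 12, a_4 = 1, a_5 = 13, a_6 = 14, a_7 = 27, a_8 = 7, a_9 = 0, a_{10} = 7, a_{11} = 7, a_{12} = 14, a_{13} = 21, a_{14} = 1, a_{15} = 22, a_{16} = 23, a_{17} = 11, a_{18} = 0, a_{19} = 11, a_{20} = 11, a_{21} = 22, a_{22} = 33, a_{23} = 21, a_{24} = 20, a_{25} = 7, a_{26} = 27, a_{27} = 0, a_{28} = 27, a_{29} = 27, a_{30} = 20, a_{31} = 13, a_{32} = 33, a_{33} = 12, a_{34} = 11, a_{35} = 23, a_{36} = 0, a_{37} = 23, a_{38} = 23.
Since (a_{37}, a_{38}) = (a_1, a_2) = (23, 23) (two consecutive terms determine the rest), the sequence is periodic with period 36.
(1910 - 1) mod 36 = 1, so a_{1910} = a_2 = 23.

23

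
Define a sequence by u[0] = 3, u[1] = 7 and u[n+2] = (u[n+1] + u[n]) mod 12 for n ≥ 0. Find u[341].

Computing terms: u[0] = 3,  u[1] = 7,  u[2] = 10,  u[3] = 5,  u[4] = 3,  u[5] = 8,  u[6] = 11,  u[7] = 7,  u[8] = 6,  u[9] = 1,  u[10] = 7,  u[11] = 8,  u[12] = 3,  u[13] = 11,  u[14] = 2,  u[15] = 1,  u[16] = 3,  u[17] = 4,  u[18] = 7,  u[19] = 11,  u[20] = 6,  u[21] = 5,  u[22] = 11,  u[23] = 4,  u[24] = 3,  u[25] = 7.
The sequence repeats with period 24.
So u[341] = u[0 + ((341-0) mod 24)] = u[5] = 8.

8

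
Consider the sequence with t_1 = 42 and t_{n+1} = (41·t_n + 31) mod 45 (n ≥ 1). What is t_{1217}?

We have t_1 = 42,  t_2 = 43,  t_3 = 39,  t_4 = 10,  t_5 = 36,  t_6 = 22,  t_7 = 33,  t_8 = 34,  t_9 = 30,  t_{10} = 1,  t_{11} = 27,  t_{12} = 13,  t_{13} = 24,  t_{14} = 25,  t_{15} = 21,  t_{16} = 37,  t_{17} = 18,  t_{18} = 4,  t_{19} = 15,  t_{20} = 16,  t_{21} = 12,  t_{22} = 28,  t_{23} = 9,  t_{24} = 40,  t_{25} = 6,  t_{26} = 7,  t_{27} = 3,  t_{28} = 19,  t_{29} = 0,  t_{30} = 31,  t_{31} = 42.
Since t_{31} = t_1 = 42, the sequence is periodic with period 30.
(1217 - 1) mod 30 = 16, so t_{1217} = t_{17} = 18.

18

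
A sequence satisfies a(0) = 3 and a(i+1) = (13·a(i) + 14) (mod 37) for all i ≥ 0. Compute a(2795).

Computing terms: a(0) = 3; a(1) = 16; a(2) = 0; a(3) = 14; a(4) = 11; a(5) = 9; a(6) = 20; a(7) = 15; a(8) = 24; a(9) = 30; a(10) = 34; a(11) = 12; a(12) = 22; a(13) = 4; a(14) = 29; a(15) = 21; a(16) = 28; a(17) = 8; a(18) = 7; a(19) = 31; a(20) = 10; a(21) = 33; a(22) = 36; a(23) = 1; a(24) = 27; a(25) = 32; a(26) = 23; a(27) = 17; a(28) = 13; a(29) = 35; a(30) = 25; a(31) = 6; a(32) = 18; a(33) = 26; a(34) = 19; a(35) = 2; a(36) = 3.
Since a(36) = a(0) = 3, the sequence is periodic with period 36.
So a(2795) = a(0 + ((2795-0) mod 36)) = a(23) = 1.

1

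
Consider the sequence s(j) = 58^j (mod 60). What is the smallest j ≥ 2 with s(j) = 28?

5

Computing terms: s(1) = 58,  s(2) = 4,  s(3) = 52,  s(4) = 16,  s(5) = 28,  s(6) = 4.
Since s(6) = s(2) = 4, the sequence is eventually periodic: after a pre-period of length 1 it cycles with period 4.
The value 28 first appears (with j ≥ 2) at s(5).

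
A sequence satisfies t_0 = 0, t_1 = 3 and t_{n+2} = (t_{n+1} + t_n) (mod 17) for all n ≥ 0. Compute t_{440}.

t_0 = 0, t_1 = 3, t_2 = 3, t_3 = 6, t_4 = 9, t_5 = 15, t_6 = 7, t_7 = 5, t_8 = 12, t_9 = 0, t_{10} = 12, t_{11} = 12, t_{12} = 7, t_{13} = 2, t_{14} = 9, t_{15} = 11, t_{16} = 3, t_{17} = 14, t_{18} = 0, t_{19} = 14, t_{20} = 14, t_{21} = 11, t_{22} = 8, t_{23} = 2, t_{24} = 10, t_{25} = 12, t_{26} = 5, t_{27} = 0, t_{28} = 5, t_{29} = 5, t_{30} = 10, t_{31} = 15, t_{32} = 8, t_{33} = 6, t_{34} = 14, t_{35} = 3, t_{36} = 0, t_{37} = 3.
The sequence repeats with period 36.
(440 - 0) mod 36 = 8, so t_{440} = t_8 = 12.

12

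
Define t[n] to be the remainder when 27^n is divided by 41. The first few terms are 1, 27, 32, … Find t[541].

We have t[0] = 1; t[1] = 27; t[2] = 32; t[3] = 3; t[4] = 40; t[5] = 14; t[6] = 9; t[7] = 38; t[8] = 1.
The sequence repeats with period 8.
(541 - 0) mod 8 = 5, so t[541] = t[5] = 14.

14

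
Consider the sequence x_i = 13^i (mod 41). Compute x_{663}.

Listing terms: x_0 = 1; x_1 = 13; x_2 = 5; x_3 = 24; x_4 = 25; x_5 = 38; x_6 = 2; x_7 = 26; x_8 = 10; x_9 = 7; x_{10} = 9; x_{11} = 35; x_{12} = 4; x_{13} = 11; x_{14} = 20; x_{15} = 14; x_{16} = 18; x_{17} = 29; x_{18} = 8; x_{19} = 22; x_{20} = 40; x_{21} = 28; x_{22} = 36; x_{23} = 17; x_{24} = 16; x_{25} = 3; x_{26} = 39; x_{27} = 15; x_{28} = 31; x_{29} = 34; x_{30} = 32; x_{31} = 6; x_{32} = 37; x_{33} = 30; x_{34} = 21; x_{35} = 27; x_{36} = 23; x_{37} = 12; x_{38} = 33; x_{39} = 19; x_{40} = 1.
The sequence repeats with period 40.
(663 - 0) mod 40 = 23, so x_{663} = x_{23} = 17.

17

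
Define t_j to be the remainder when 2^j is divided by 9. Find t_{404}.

4

We have t_1 = 2; t_2 = 4; t_3 = 8; t_4 = 7; t_5 = 5; t_6 = 1; t_7 = 2.
The sequence repeats with period 6.
(404 - 1) mod 6 = 1, so t_{404} = t_2 = 4.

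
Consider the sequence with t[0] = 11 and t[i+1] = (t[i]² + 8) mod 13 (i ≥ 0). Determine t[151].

12

Computing terms: t[0] = 11,  t[1] = 12,  t[2] = 9,  t[3] = 11.
The sequence repeats with period 3.
So t[151] = t[0 + ((151-0) mod 3)] = t[1] = 12.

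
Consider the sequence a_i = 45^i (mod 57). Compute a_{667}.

Computing terms: a_1 = 45, a_2 = 30, a_3 = 39, a_4 = 45.
Since a_4 = a_1 = 45, the sequence is periodic with period 3.
So a_{667} = a_{1 + ((667-1) mod 3)} = a_1 = 45.

45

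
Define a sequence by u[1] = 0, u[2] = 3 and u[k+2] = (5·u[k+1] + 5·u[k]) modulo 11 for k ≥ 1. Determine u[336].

6

u[1] = 0, u[2] = 3, u[3] = 4, u[4] = 2, u[5] = 8, u[6] = 6, u[7] = 4, u[8] = 6, u[9] = 6, u[10] = 5, u[11] = 0, u[12] = 3.
The sequence repeats with period 10.
So u[336] = u[1 + ((336-1) mod 10)] = u[6] = 6.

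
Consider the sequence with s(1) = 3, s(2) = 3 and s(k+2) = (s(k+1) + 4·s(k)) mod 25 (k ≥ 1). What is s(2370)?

0

Listing terms: s(1) = 3, s(2) = 3, s(3) = 15, s(4) = 2, s(5) = 12, s(6) = 20, s(7) = 18, s(8) = 23, s(9) = 20, s(10) = 12, s(11) = 17, s(12) = 15, s(13) = 8, s(14) = 18, s(15) = 0, s(16) = 22, s(17) = 22, s(18) = 10, s(19) = 23, s(20) = 13, s(21) = 5, s(22) = 7, s(23) = 2, s(24) = 5, s(25) = 13, s(26) = 8, s(27) = 10, s(28) = 17, s(29) = 7, s(30) = 0, s(31) = 3, s(32) = 3.
The sequence repeats with period 30.
So s(2370) = s(1 + ((2370-1) mod 30)) = s(30) = 0.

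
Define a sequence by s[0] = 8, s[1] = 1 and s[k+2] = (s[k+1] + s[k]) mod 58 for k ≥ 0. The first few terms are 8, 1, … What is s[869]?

1

Listing terms: s[0] = 8; s[1] = 1; s[2] = 9; s[3] = 10; s[4] = 19; s[5] = 29; s[6] = 48; s[7] = 19; s[8] = 9; s[9] = 28; s[10] = 37; s[11] = 7; s[12] = 44; s[13] = 51; s[14] = 37; s[15] = 30; s[16] = 9; s[17] = 39; s[18] = 48; s[19] = 29; s[20] = 19; s[21] = 48; s[22] = 9; s[23] = 57; s[24] = 8; s[25] = 7; s[26] = 15; s[27] = 22; s[28] = 37; s[29] = 1; s[30] = 38; s[31] = 39; s[32] = 19; s[33] = 0; s[34] = 19; s[35] = 19; s[36] = 38; s[37] = 57; s[38] = 37; s[39] = 36; s[40] = 15; s[41] = 51; s[42] = 8; s[43] = 1.
Since (s[42], s[43]) = (s[0], s[1]) = (8, 1) (two consecutive terms determine the rest), the sequence is periodic with period 42.
(869 - 0) mod 42 = 29, so s[869] = s[29] = 1.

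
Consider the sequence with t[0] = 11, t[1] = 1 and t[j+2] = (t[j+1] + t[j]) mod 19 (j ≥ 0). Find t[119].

10

Listing terms: t[0] = 11, t[1] = 1, t[2] = 12, t[3] = 13, t[4] = 6, t[5] = 0, t[6] = 6, t[7] = 6, t[8] = 12, t[9] = 18, t[10] = 11, t[11] = 10, t[12] = 2, t[13] = 12, t[14] = 14, t[15] = 7, t[16] = 2, t[17] = 9, t[18] = 11, t[19] = 1.
The sequence repeats with period 18.
(119 - 0) mod 18 = 11, so t[119] = t[11] = 10.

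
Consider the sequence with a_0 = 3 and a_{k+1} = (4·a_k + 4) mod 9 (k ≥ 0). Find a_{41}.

a_0 = 3, a_1 = 7, a_2 = 5, a_3 = 6, a_4 = 1, a_5 = 8, a_6 = 0, a_7 = 4, a_8 = 2, a_9 = 3.
The sequence repeats with period 9.
(41 - 0) mod 9 = 5, so a_{41} = a_5 = 8.

8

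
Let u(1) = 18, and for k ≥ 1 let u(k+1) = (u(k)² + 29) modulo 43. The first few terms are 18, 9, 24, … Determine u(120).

Listing terms: u(1) = 18, u(2) = 9, u(3) = 24, u(4) = 3, u(5) = 38, u(6) = 11, u(7) = 21, u(8) = 40, u(9) = 38.
Since u(9) = u(5) = 38, the sequence is eventually periodic: after a pre-period of length 4 it cycles with period 4.
For k ≥ 5, u(k) depends only on (k - 5) mod 4. (120 - 5) mod 4 = 3, so u(120) = u(8) = 40.

40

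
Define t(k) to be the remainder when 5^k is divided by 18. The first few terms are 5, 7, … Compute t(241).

5

Listing terms: t(1) = 5, t(2) = 7, t(3) = 17, t(4) = 13, t(5) = 11, t(6) = 1, t(7) = 5.
Since t(7) = t(1) = 5, the sequence is periodic with period 6.
So t(241) = t(1 + ((241-1) mod 6)) = t(1) = 5.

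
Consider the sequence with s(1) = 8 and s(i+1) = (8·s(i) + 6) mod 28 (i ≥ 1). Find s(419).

10

Computing terms: s(1) = 8, s(2) = 14, s(3) = 6, s(4) = 26, s(5) = 18, s(6) = 10, s(7) = 2, s(8) = 22, s(9) = 14.
Since s(9) = s(2) = 14, the sequence is eventually periodic: after a pre-period of length 1 it cycles with period 7.
For i ≥ 2, s(i) depends only on (i - 2) mod 7. (419 - 2) mod 7 = 4, so s(419) = s(6) = 10.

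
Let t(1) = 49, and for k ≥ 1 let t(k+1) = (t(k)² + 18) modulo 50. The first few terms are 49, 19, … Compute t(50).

19

Listing terms: t(1) = 49; t(2) = 19; t(3) = 29; t(4) = 9; t(5) = 49.
The sequence repeats with period 4.
So t(50) = t(1 + ((50-1) mod 4)) = t(2) = 19.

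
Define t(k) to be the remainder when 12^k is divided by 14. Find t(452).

We have t(1) = 12; t(2) = 4; t(3) = 6; t(4) = 2; t(5) = 10; t(6) = 8; t(7) = 12.
The sequence repeats with period 6.
So t(452) = t(1 + ((452-1) mod 6)) = t(2) = 4.

4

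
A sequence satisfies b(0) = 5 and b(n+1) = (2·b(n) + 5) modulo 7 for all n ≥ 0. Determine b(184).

1

Computing terms: b(0) = 5,  b(1) = 1,  b(2) = 0,  b(3) = 5.
Since b(3) = b(0) = 5, the sequence is periodic with period 3.
So b(184) = b(0 + ((184-0) mod 3)) = b(1) = 1.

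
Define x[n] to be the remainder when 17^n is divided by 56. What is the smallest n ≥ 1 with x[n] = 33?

Listing terms: x[0] = 1,  x[1] = 17,  x[2] = 9,  x[3] = 41,  x[4] = 25,  x[5] = 33,  x[6] = 1.
The sequence repeats with period 6.
The value 33 first appears (with n ≥ 1) at x[5].

5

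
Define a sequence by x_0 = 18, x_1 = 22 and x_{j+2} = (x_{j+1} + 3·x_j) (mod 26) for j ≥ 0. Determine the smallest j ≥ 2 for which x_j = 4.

We have x_0 = 18; x_1 = 22; x_2 = 24; x_3 = 12; x_4 = 6; x_5 = 16; x_6 = 8; x_7 = 4; x_8 = 2; x_9 = 14; x_{10} = 20; x_{11} = 10; x_{12} = 18; x_{13} = 22.
Since (x_{12}, x_{13}) = (x_0, x_1) = (18, 22) (two consecutive terms determine the rest), the sequence is periodic with period 12.
The value 4 first appears (with j ≥ 2) at x_7.

7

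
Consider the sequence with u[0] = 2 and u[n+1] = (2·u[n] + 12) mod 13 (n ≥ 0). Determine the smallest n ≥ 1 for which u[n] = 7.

5

Listing terms: u[0] = 2; u[1] = 3; u[2] = 5; u[3] = 9; u[4] = 4; u[5] = 7; u[6] = 0; u[7] = 12; u[8] = 10; u[9] = 6; u[10] = 11; u[11] = 8; u[12] = 2.
The sequence repeats with period 12.
The value 7 first appears (with n ≥ 1) at u[5].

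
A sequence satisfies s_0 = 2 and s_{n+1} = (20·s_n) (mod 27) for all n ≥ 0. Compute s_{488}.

s_0 = 2; s_1 = 13; s_2 = 17; s_3 = 16; s_4 = 23; s_5 = 1; s_6 = 20; s_7 = 22; s_8 = 8; s_9 = 25; s_{10} = 14; s_{11} = 10; s_{12} = 11; s_{13} = 4; s_{14} = 26; s_{15} = 7; s_{16} = 5; s_{17} = 19; s_{18} = 2.
The sequence repeats with period 18.
(488 - 0) mod 18 = 2, so s_{488} = s_2 = 17.

17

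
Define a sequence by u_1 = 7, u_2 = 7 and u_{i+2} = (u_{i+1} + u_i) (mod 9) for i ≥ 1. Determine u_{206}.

Listing terms: u_1 = 7; u_2 = 7; u_3 = 5; u_4 = 3; u_5 = 8; u_6 = 2; u_7 = 1; u_8 = 3; u_9 = 4; u_{10} = 7; u_{11} = 2; u_{12} = 0; u_{13} = 2; u_{14} = 2; u_{15} = 4; u_{16} = 6; u_{17} = 1; u_{18} = 7; u_{19} = 8; u_{20} = 6; u_{21} = 5; u_{22} = 2; u_{23} = 7; u_{24} = 0; u_{25} = 7; u_{26} = 7.
The sequence repeats with period 24.
So u_{206} = u_{1 + ((206-1) mod 24)} = u_{14} = 2.

2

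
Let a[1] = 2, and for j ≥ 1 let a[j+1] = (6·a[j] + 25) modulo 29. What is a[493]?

Listing terms: a[1] = 2,  a[2] = 8,  a[3] = 15,  a[4] = 28,  a[5] = 19,  a[6] = 23,  a[7] = 18,  a[8] = 17,  a[9] = 11,  a[10] = 4,  a[11] = 20,  a[12] = 0,  a[13] = 25,  a[14] = 1,  a[15] = 2.
Since a[15] = a[1] = 2, the sequence is periodic with period 14.
So a[493] = a[1 + ((493-1) mod 14)] = a[3] = 15.

15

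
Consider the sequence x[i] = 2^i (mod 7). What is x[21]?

Listing terms: x[0] = 1,  x[1] = 2,  x[2] = 4,  x[3] = 1.
The sequence repeats with period 3.
So x[21] = x[0 + ((21-0) mod 3)] = x[0] = 1.

1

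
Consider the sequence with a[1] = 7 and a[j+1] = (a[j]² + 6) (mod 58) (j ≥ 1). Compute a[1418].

55

We have a[1] = 7; a[2] = 55; a[3] = 15; a[4] = 57; a[5] = 7.
Since a[5] = a[1] = 7, the sequence is periodic with period 4.
(1418 - 1) mod 4 = 1, so a[1418] = a[2] = 55.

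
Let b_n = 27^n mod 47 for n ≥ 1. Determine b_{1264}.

b_1 = 27,  b_2 = 24,  b_3 = 37,  b_4 = 12,  b_5 = 42,  b_6 = 6,  b_7 = 21,  b_8 = 3,  b_9 = 34,  b_{10} = 25,  b_{11} = 17,  b_{12} = 36,  b_{13} = 32,  b_{14} = 18,  b_{15} = 16,  b_{16} = 9,  b_{17} = 8,  b_{18} = 28,  b_{19} = 4,  b_{20} = 14,  b_{21} = 2,  b_{22} = 7,  b_{23} = 1,  b_{24} = 27.
Since b_{24} = b_1 = 27, the sequence is periodic with period 23.
(1264 - 1) mod 23 = 21, so b_{1264} = b_{22} = 7.

7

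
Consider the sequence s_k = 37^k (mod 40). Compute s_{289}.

We have s_1 = 37,  s_2 = 9,  s_3 = 13,  s_4 = 1,  s_5 = 37.
The sequence repeats with period 4.
(289 - 1) mod 4 = 0, so s_{289} = s_1 = 37.

37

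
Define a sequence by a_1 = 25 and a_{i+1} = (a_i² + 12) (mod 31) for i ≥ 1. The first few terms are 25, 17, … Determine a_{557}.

Computing terms: a_1 = 25,  a_2 = 17,  a_3 = 22,  a_4 = 0,  a_5 = 12,  a_6 = 1,  a_7 = 13,  a_8 = 26,  a_9 = 6,  a_{10} = 17.
Since a_{10} = a_2 = 17, the sequence is eventually periodic: after a pre-period of length 1 it cycles with period 8.
For i ≥ 2, a_i depends only on (i - 2) mod 8. (557 - 2) mod 8 = 3, so a_{557} = a_5 = 12.

12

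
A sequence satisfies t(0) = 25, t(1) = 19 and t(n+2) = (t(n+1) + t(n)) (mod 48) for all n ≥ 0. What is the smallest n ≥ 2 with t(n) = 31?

We have t(0) = 25; t(1) = 19; t(2) = 44; t(3) = 15; t(4) = 11; t(5) = 26; t(6) = 37; t(7) = 15; t(8) = 4; t(9) = 19; t(10) = 23; t(11) = 42; t(12) = 17; t(13) = 11; t(14) = 28; t(15) = 39; t(16) = 19; t(17) = 10; t(18) = 29; t(19) = 39; t(20) = 20; t(21) = 11; t(22) = 31; t(23) = 42; t(24) = 25; t(25) = 19.
Since (t(24), t(25)) = (t(0), t(1)) = (25, 19) (two consecutive terms determine the rest), the sequence is periodic with period 24.
The value 31 first appears (with n ≥ 2) at t(22).

22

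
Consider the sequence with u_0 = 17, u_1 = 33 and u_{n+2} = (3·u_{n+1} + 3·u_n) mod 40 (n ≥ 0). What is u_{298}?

We have u_0 = 17,  u_1 = 33,  u_2 = 30,  u_3 = 29,  u_4 = 17,  u_5 = 18,  u_6 = 25,  u_7 = 9,  u_8 = 22,  u_9 = 13,  u_{10} = 25,  u_{11} = 34,  u_{12} = 17,  u_{13} = 33.
The sequence repeats with period 12.
(298 - 0) mod 12 = 10, so u_{298} = u_{10} = 25.

25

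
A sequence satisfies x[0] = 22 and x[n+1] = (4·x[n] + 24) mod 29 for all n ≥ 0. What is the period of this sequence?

14

We have x[0] = 22, x[1] = 25, x[2] = 8, x[3] = 27, x[4] = 16, x[5] = 1, x[6] = 28, x[7] = 20, x[8] = 17, x[9] = 5, x[10] = 15, x[11] = 26, x[12] = 12, x[13] = 14, x[14] = 22.
Since x[14] = x[0] = 22, the sequence is periodic with period 14.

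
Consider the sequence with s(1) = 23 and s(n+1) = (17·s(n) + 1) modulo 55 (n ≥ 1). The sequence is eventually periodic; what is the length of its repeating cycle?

20

We have s(1) = 23,  s(2) = 7,  s(3) = 10,  s(4) = 6,  s(5) = 48,  s(6) = 47,  s(7) = 30,  s(8) = 16,  s(9) = 53,  s(10) = 22,  s(11) = 45,  s(12) = 51,  s(13) = 43,  s(14) = 17,  s(15) = 15,  s(16) = 36,  s(17) = 8,  s(18) = 27,  s(19) = 20,  s(20) = 11,  s(21) = 23.
Since s(21) = s(1) = 23, the sequence is periodic with period 20.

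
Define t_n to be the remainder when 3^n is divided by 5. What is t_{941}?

Listing terms: t_1 = 3; t_2 = 4; t_3 = 2; t_4 = 1; t_5 = 3.
Since t_5 = t_1 = 3, the sequence is periodic with period 4.
(941 - 1) mod 4 = 0, so t_{941} = t_1 = 3.

3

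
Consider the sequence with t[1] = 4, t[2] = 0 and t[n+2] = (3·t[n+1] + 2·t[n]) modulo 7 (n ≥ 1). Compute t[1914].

0

Listing terms: t[1] = 4,  t[2] = 0,  t[3] = 1,  t[4] = 3,  t[5] = 4,  t[6] = 4,  t[7] = 6,  t[8] = 5,  t[9] = 6,  t[10] = 0,  t[11] = 5,  t[12] = 1,  t[13] = 6,  t[14] = 6,  t[15] = 2,  t[16] = 4,  t[17] = 2,  t[18] = 0,  t[19] = 4,  t[20] = 5,  t[21] = 2,  t[22] = 2,  t[23] = 3,  t[24] = 6,  t[25] = 3,  t[26] = 0,  t[27] = 6,  t[28] = 4,  t[29] = 3,  t[30] = 3,  t[31] = 1,  t[32] = 2,  t[33] = 1,  t[34] = 0,  t[35] = 2,  t[36] = 6,  t[37] = 1,  t[38] = 1,  t[39] = 5,  t[40] = 3,  t[41] = 5,  t[42] = 0,  t[43] = 3,  t[44] = 2,  t[45] = 5,  t[46] = 5,  t[47] = 4,  t[48] = 1,  t[49] = 4,  t[50] = 0.
Since (t[49], t[50]) = (t[1], t[2]) = (4, 0) (two consecutive terms determine the rest), the sequence is periodic with period 48.
So t[1914] = t[1 + ((1914-1) mod 48)] = t[42] = 0.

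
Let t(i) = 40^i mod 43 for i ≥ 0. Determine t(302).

Computing terms: t(0) = 1,  t(1) = 40,  t(2) = 9,  t(3) = 16,  t(4) = 38,  t(5) = 15,  t(6) = 41,  t(7) = 6,  t(8) = 25,  t(9) = 11,  t(10) = 10,  t(11) = 13,  t(12) = 4,  t(13) = 31,  t(14) = 36,  t(15) = 21,  t(16) = 23,  t(17) = 17,  t(18) = 35,  t(19) = 24,  t(20) = 14,  t(21) = 1.
The sequence repeats with period 21.
So t(302) = t(0 + ((302-0) mod 21)) = t(8) = 25.

25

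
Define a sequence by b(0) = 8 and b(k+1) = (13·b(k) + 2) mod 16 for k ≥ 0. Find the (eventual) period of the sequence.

8

b(0) = 8,  b(1) = 10,  b(2) = 4,  b(3) = 6,  b(4) = 0,  b(5) = 2,  b(6) = 12,  b(7) = 14,  b(8) = 8.
The sequence repeats with period 8.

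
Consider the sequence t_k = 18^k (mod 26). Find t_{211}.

8

Listing terms: t_0 = 1,  t_1 = 18,  t_2 = 12,  t_3 = 8,  t_4 = 14,  t_5 = 18.
Since t_5 = t_1 = 18, the sequence is eventually periodic: after a pre-period of length 1 it cycles with period 4.
For k ≥ 1, t_k depends only on (k - 1) mod 4. (211 - 1) mod 4 = 2, so t_{211} = t_3 = 8.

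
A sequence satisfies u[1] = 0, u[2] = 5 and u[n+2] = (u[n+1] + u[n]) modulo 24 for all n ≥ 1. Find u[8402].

We have u[1] = 0,  u[2] = 5,  u[3] = 5,  u[4] = 10,  u[5] = 15,  u[6] = 1,  u[7] = 16,  u[8] = 17,  u[9] = 9,  u[10] = 2,  u[11] = 11,  u[12] = 13,  u[13] = 0,  u[14] = 13,  u[15] = 13,  u[16] = 2,  u[17] = 15,  u[18] = 17,  u[19] = 8,  u[20] = 1,  u[21] = 9,  u[22] = 10,  u[23] = 19,  u[24] = 5,  u[25] = 0,  u[26] = 5.
The sequence repeats with period 24.
So u[8402] = u[1 + ((8402-1) mod 24)] = u[2] = 5.

5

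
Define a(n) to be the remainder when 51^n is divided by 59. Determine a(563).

49

Listing terms: a(1) = 51; a(2) = 5; a(3) = 19; a(4) = 25; a(5) = 36; a(6) = 7; a(7) = 3; a(8) = 35; a(9) = 15; a(10) = 57; a(11) = 16; a(12) = 49; a(13) = 21; a(14) = 9; a(15) = 46; a(16) = 45; a(17) = 53; a(18) = 48; a(19) = 29; a(20) = 4; a(21) = 27; a(22) = 20; a(23) = 17; a(24) = 41; a(25) = 26; a(26) = 28; a(27) = 12; a(28) = 22; a(29) = 1; a(30) = 51.
The sequence repeats with period 29.
So a(563) = a(1 + ((563-1) mod 29)) = a(12) = 49.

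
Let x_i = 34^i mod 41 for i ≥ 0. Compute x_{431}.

We have x_0 = 1, x_1 = 34, x_2 = 8, x_3 = 26, x_4 = 23, x_5 = 3, x_6 = 20, x_7 = 24, x_8 = 37, x_9 = 28, x_{10} = 9, x_{11} = 19, x_{12} = 31, x_{13} = 29, x_{14} = 2, x_{15} = 27, x_{16} = 16, x_{17} = 11, x_{18} = 5, x_{19} = 6, x_{20} = 40, x_{21} = 7, x_{22} = 33, x_{23} = 15, x_{24} = 18, x_{25} = 38, x_{26} = 21, x_{27} = 17, x_{28} = 4, x_{29} = 13, x_{30} = 32, x_{31} = 22, x_{32} = 10, x_{33} = 12, x_{34} = 39, x_{35} = 14, x_{36} = 25, x_{37} = 30, x_{38} = 36, x_{39} = 35, x_{40} = 1.
Since x_{40} = x_0 = 1, the sequence is periodic with period 40.
So x_{431} = x_{0 + ((431-0) mod 40)} = x_{31} = 22.

22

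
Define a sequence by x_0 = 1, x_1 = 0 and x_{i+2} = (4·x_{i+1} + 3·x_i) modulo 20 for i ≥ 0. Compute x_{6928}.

13

Listing terms: x_0 = 1,  x_1 = 0,  x_2 = 3,  x_3 = 12,  x_4 = 17,  x_5 = 4,  x_6 = 7,  x_7 = 0,  x_8 = 1,  x_9 = 4,  x_{10} = 19,  x_{11} = 8,  x_{12} = 9,  x_{13} = 0,  x_{14} = 7,  x_{15} = 8,  x_{16} = 13,  x_{17} = 16,  x_{18} = 3,  x_{19} = 0,  x_{20} = 9,  x_{21} = 16,  x_{22} = 11,  x_{23} = 12,  x_{24} = 1,  x_{25} = 0.
The sequence repeats with period 24.
(6928 - 0) mod 24 = 16, so x_{6928} = x_{16} = 13.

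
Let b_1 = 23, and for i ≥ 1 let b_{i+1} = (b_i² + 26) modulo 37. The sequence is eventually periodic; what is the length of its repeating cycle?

8

Computing terms: b_1 = 23,  b_2 = 0,  b_3 = 26,  b_4 = 36,  b_5 = 27,  b_6 = 15,  b_7 = 29,  b_8 = 16,  b_9 = 23.
The sequence repeats with period 8.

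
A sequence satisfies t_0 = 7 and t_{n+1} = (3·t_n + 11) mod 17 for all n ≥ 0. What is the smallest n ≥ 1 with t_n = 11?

14

Listing terms: t_0 = 7, t_1 = 15, t_2 = 5, t_3 = 9, t_4 = 4, t_5 = 6, t_6 = 12, t_7 = 13, t_8 = 16, t_9 = 8, t_{10} = 1, t_{11} = 14, t_{12} = 2, t_{13} = 0, t_{14} = 11, t_{15} = 10, t_{16} = 7.
The sequence repeats with period 16.
The value 11 first appears (with n ≥ 1) at t_{14}.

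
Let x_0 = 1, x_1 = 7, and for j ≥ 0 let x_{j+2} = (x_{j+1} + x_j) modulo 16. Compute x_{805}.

15

We have x_0 = 1; x_1 = 7; x_2 = 8; x_3 = 15; x_4 = 7; x_5 = 6; x_6 = 13; x_7 = 3; x_8 = 0; x_9 = 3; x_{10} = 3; x_{11} = 6; x_{12} = 9; x_{13} = 15; x_{14} = 8; x_{15} = 7; x_{16} = 15; x_{17} = 6; x_{18} = 5; x_{19} = 11; x_{20} = 0; x_{21} = 11; x_{22} = 11; x_{23} = 6; x_{24} = 1; x_{25} = 7.
Since (x_{24}, x_{25}) = (x_0, x_1) = (1, 7) (two consecutive terms determine the rest), the sequence is periodic with period 24.
(805 - 0) mod 24 = 13, so x_{805} = x_{13} = 15.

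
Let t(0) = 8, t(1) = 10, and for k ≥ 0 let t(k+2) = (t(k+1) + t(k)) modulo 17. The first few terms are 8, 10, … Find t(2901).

6

We have t(0) = 8, t(1) = 10, t(2) = 1, t(3) = 11, t(4) = 12, t(5) = 6, t(6) = 1, t(7) = 7, t(8) = 8, t(9) = 15, t(10) = 6, t(11) = 4, t(12) = 10, t(13) = 14, t(14) = 7, t(15) = 4, t(16) = 11, t(17) = 15, t(18) = 9, t(19) = 7, t(20) = 16, t(21) = 6, t(22) = 5, t(23) = 11, t(24) = 16, t(25) = 10, t(26) = 9, t(27) = 2, t(28) = 11, t(29) = 13, t(30) = 7, t(31) = 3, t(32) = 10, t(33) = 13, t(34) = 6, t(35) = 2, t(36) = 8, t(37) = 10.
The sequence repeats with period 36.
(2901 - 0) mod 36 = 21, so t(2901) = t(21) = 6.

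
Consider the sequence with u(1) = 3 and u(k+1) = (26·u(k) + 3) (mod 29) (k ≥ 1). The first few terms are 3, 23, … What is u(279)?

u(1) = 3,  u(2) = 23,  u(3) = 21,  u(4) = 27,  u(5) = 9,  u(6) = 5,  u(7) = 17,  u(8) = 10,  u(9) = 2,  u(10) = 26,  u(11) = 12,  u(12) = 25,  u(13) = 15,  u(14) = 16,  u(15) = 13,  u(16) = 22,  u(17) = 24,  u(18) = 18,  u(19) = 7,  u(20) = 11,  u(21) = 28,  u(22) = 6,  u(23) = 14,  u(24) = 19,  u(25) = 4,  u(26) = 20,  u(27) = 1,  u(28) = 0,  u(29) = 3.
The sequence repeats with period 28.
So u(279) = u(1 + ((279-1) mod 28)) = u(27) = 1.

1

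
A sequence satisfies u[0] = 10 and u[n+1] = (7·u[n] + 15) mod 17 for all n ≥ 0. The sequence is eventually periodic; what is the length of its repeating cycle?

16

We have u[0] = 10,  u[1] = 0,  u[2] = 15,  u[3] = 1,  u[4] = 5,  u[5] = 16,  u[6] = 8,  u[7] = 3,  u[8] = 2,  u[9] = 12,  u[10] = 14,  u[11] = 11,  u[12] = 7,  u[13] = 13,  u[14] = 4,  u[15] = 9,  u[16] = 10.
The sequence repeats with period 16.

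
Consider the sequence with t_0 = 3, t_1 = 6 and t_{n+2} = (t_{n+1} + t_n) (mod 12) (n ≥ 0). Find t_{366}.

We have t_0 = 3; t_1 = 6; t_2 = 9; t_3 = 3; t_4 = 0; t_5 = 3; t_6 = 3; t_7 = 6.
The sequence repeats with period 6.
(366 - 0) mod 6 = 0, so t_{366} = t_0 = 3.

3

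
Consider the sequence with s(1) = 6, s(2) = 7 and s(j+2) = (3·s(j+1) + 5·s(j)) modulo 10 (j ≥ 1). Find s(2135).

s(1) = 6, s(2) = 7, s(3) = 1, s(4) = 8, s(5) = 9, s(6) = 7, s(7) = 6, s(8) = 3, s(9) = 9, s(10) = 2, s(11) = 1, s(12) = 3, s(13) = 4, s(14) = 7, s(15) = 1.
Since (s(14), s(15)) = (s(2), s(3)) = (7, 1) (two consecutive terms determine the rest), the sequence is eventually periodic: after a pre-period of length 1 it cycles with period 12.
For j ≥ 2, s(j) depends only on (j - 2) mod 12. (2135 - 2) mod 12 = 9, so s(2135) = s(11) = 1.

1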